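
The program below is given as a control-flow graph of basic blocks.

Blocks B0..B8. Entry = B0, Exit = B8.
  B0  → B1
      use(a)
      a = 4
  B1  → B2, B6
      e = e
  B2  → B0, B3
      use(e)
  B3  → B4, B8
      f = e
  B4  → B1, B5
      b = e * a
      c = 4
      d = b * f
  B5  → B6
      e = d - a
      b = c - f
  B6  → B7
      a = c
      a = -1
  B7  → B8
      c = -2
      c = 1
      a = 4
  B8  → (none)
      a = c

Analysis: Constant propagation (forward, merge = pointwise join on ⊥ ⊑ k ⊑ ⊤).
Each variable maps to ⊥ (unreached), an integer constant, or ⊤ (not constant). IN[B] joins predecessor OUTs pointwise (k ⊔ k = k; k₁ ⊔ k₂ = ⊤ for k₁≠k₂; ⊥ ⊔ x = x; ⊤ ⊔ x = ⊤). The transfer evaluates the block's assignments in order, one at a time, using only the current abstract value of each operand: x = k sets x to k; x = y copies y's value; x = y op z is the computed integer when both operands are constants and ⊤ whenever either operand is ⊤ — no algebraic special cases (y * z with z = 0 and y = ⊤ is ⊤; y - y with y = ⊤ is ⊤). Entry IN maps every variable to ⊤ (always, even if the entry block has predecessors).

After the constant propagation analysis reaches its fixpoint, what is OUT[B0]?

Answer: {a: 4, b: ⊤, c: ⊤, d: ⊤, e: ⊤, f: ⊤}

Trace:
Fixpoint table:
  B0:  IN=(all ⊤)  OUT={a:4; rest ⊤}
  B1:  IN={a:4; rest ⊤}  OUT={a:4; rest ⊤}
  B2:  IN={a:4; rest ⊤}  OUT={a:4; rest ⊤}
  B3:  IN={a:4; rest ⊤}  OUT={a:4; rest ⊤}
  B4:  IN={a:4; rest ⊤}  OUT={a:4, c:4; rest ⊤}
  B5:  IN={a:4, c:4; rest ⊤}  OUT={a:4, c:4; rest ⊤}
  B6:  IN={a:4; rest ⊤}  OUT={a:-1; rest ⊤}
  B7:  IN={a:-1; rest ⊤}  OUT={a:4, c:1; rest ⊤}
  B8:  IN={a:4; rest ⊤}  OUT=(all ⊤)

Merge at B0 (entry node, so the boundary value (all ⊤) is joined with the incoming edge(s)): IN[B0] = (all ⊤) ⊔ OUT[B2] = {a: ⊤, b: ⊤, c: ⊤, d: ⊤, e: ⊤, f: ⊤}
Applying B0's transfer function to that IN value gives OUT[B0] (row B0 above).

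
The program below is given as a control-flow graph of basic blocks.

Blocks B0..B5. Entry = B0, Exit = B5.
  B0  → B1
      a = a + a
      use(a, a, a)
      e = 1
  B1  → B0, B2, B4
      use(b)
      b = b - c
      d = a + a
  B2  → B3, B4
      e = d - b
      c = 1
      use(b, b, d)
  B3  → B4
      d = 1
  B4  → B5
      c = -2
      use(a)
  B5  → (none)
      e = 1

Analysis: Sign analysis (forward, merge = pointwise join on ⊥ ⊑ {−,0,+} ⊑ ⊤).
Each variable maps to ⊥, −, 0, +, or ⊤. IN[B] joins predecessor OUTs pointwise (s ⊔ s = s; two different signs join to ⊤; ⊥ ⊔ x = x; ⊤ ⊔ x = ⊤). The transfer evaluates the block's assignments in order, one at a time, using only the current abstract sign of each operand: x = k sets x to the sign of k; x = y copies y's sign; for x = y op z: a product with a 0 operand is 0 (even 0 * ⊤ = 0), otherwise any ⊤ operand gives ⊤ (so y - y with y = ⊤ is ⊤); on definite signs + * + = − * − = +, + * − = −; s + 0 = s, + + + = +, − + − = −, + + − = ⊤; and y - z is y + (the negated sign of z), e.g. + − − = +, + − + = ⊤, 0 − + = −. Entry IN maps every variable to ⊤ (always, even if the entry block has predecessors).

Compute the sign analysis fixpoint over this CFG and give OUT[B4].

Per-block solution:
  B0:   IN=(all ⊤)   OUT={e:+; rest ⊤}
  B1:   IN={e:+; rest ⊤}   OUT={e:+; rest ⊤}
  B2:   IN={e:+; rest ⊤}   OUT={c:+; rest ⊤}
  B3:   IN={c:+; rest ⊤}   OUT={c:+, d:+; rest ⊤}
  B4:   IN=(all ⊤)   OUT={c:-; rest ⊤}
  B5:   IN={c:-; rest ⊤}   OUT={c:-, e:+; rest ⊤}

Merge at B4: IN[B4] = OUT[B1] ⊔ OUT[B2] ⊔ OUT[B3] = {a: ⊤, b: ⊤, c: ⊤, d: ⊤, e: ⊤, f: ⊤}
Applying B4's transfer function to that IN value gives OUT[B4] (row B4 above).

Answer: {a: ⊤, b: ⊤, c: -, d: ⊤, e: ⊤, f: ⊤}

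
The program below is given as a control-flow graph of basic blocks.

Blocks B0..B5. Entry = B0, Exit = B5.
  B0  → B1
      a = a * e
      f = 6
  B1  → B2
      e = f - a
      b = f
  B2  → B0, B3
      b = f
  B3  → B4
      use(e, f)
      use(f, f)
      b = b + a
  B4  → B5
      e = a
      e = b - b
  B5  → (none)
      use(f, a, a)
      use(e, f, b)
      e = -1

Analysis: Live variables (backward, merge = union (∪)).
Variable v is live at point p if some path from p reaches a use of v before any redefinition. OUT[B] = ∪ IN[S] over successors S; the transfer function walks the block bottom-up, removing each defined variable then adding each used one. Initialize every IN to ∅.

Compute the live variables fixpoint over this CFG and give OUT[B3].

Answer: {a, b, f}

Derivation:
Per-block solution:
  B0: | IN={a, e} | OUT={a, f}
  B1: | IN={a, f} | OUT={a, e, f}
  B2: | IN={a, e, f} | OUT={a, b, e, f}
  B3: | IN={a, b, e, f} | OUT={a, b, f}
  B4: | IN={a, b, f} | OUT={a, b, e, f}
  B5: | IN={a, b, e, f} | OUT={}

Merge at B3: OUT[B3] = IN[B4] = {a, b, f}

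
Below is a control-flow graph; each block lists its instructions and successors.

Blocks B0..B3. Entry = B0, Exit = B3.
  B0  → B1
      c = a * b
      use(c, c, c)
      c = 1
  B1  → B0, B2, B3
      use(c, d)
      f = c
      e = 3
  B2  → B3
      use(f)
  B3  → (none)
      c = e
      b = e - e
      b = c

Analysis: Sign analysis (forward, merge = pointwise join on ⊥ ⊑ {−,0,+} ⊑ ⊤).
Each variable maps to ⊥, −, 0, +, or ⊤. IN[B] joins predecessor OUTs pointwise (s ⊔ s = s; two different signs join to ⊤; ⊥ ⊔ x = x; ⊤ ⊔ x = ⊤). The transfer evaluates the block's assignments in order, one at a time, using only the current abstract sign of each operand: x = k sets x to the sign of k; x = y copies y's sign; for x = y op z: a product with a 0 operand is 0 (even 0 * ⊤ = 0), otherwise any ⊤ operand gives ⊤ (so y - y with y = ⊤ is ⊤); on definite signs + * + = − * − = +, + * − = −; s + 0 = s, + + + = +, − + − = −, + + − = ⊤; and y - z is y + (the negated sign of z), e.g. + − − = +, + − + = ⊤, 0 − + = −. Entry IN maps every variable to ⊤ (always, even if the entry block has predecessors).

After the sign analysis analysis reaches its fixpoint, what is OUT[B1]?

Converged values:
  B0: | IN=(all ⊤) | OUT={c:+; rest ⊤}
  B1: | IN={c:+; rest ⊤} | OUT={c:+, e:+, f:+; rest ⊤}
  B2: | IN={c:+, e:+, f:+; rest ⊤} | OUT={c:+, e:+, f:+; rest ⊤}
  B3: | IN={c:+, e:+, f:+; rest ⊤} | OUT={b:+, c:+, e:+, f:+; rest ⊤}

Merge at B1: IN[B1] = OUT[B0] = {a: ⊤, b: ⊤, c: +, d: ⊤, e: ⊤, f: ⊤}
Applying B1's transfer function to that IN value gives OUT[B1] (row B1 above).

Answer: {a: ⊤, b: ⊤, c: +, d: ⊤, e: +, f: +}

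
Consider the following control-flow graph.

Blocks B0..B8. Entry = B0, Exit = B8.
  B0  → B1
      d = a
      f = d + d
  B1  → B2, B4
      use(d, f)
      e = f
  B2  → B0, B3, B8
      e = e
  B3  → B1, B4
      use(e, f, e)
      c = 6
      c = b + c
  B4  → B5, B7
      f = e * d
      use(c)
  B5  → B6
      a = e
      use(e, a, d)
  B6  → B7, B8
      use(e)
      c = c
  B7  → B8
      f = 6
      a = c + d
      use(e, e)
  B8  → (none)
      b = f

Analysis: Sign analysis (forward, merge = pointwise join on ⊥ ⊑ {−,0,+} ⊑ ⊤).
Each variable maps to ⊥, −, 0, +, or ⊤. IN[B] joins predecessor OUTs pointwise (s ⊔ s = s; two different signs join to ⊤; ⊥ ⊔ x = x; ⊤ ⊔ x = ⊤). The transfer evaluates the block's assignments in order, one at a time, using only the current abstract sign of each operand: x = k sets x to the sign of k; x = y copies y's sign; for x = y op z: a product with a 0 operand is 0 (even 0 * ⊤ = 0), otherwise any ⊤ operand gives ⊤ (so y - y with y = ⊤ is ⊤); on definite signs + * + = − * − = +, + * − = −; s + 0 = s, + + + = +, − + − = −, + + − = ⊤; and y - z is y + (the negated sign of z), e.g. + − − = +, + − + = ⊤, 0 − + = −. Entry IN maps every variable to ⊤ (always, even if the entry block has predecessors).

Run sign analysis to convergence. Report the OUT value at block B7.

Fixpoint table:
  B0: | IN=(all ⊤) | OUT=(all ⊤)
  B1: | IN=(all ⊤) | OUT=(all ⊤)
  B2: | IN=(all ⊤) | OUT=(all ⊤)
  B3: | IN=(all ⊤) | OUT=(all ⊤)
  B4: | IN=(all ⊤) | OUT=(all ⊤)
  B5: | IN=(all ⊤) | OUT=(all ⊤)
  B6: | IN=(all ⊤) | OUT=(all ⊤)
  B7: | IN=(all ⊤) | OUT={f:+; rest ⊤}
  B8: | IN=(all ⊤) | OUT=(all ⊤)

Merge at B7: IN[B7] = OUT[B4] ⊔ OUT[B6] = {a: ⊤, b: ⊤, c: ⊤, d: ⊤, e: ⊤, f: ⊤}
Applying B7's transfer function to that IN value gives OUT[B7] (row B7 above).

Answer: {a: ⊤, b: ⊤, c: ⊤, d: ⊤, e: ⊤, f: +}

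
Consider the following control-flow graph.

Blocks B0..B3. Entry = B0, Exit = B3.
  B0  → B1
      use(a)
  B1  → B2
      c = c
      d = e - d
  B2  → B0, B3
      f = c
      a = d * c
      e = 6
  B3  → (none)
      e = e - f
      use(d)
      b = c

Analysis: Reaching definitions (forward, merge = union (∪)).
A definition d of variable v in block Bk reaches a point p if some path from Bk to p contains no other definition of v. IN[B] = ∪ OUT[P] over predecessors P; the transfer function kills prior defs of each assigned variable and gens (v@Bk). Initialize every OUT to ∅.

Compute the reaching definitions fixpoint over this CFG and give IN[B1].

Per-block solution:
  B0:  IN={a@B2, c@B1, d@B1, e@B2, f@B2}  OUT={a@B2, c@B1, d@B1, e@B2, f@B2}
  B1:  IN={a@B2, c@B1, d@B1, e@B2, f@B2}  OUT={a@B2, c@B1, d@B1, e@B2, f@B2}
  B2:  IN={a@B2, c@B1, d@B1, e@B2, f@B2}  OUT={a@B2, c@B1, d@B1, e@B2, f@B2}
  B3:  IN={a@B2, c@B1, d@B1, e@B2, f@B2}  OUT={a@B2, b@B3, c@B1, d@B1, e@B3, f@B2}

Merge at B1: IN[B1] = OUT[B0] = {a@B2, c@B1, d@B1, e@B2, f@B2}

Answer: {a@B2, c@B1, d@B1, e@B2, f@B2}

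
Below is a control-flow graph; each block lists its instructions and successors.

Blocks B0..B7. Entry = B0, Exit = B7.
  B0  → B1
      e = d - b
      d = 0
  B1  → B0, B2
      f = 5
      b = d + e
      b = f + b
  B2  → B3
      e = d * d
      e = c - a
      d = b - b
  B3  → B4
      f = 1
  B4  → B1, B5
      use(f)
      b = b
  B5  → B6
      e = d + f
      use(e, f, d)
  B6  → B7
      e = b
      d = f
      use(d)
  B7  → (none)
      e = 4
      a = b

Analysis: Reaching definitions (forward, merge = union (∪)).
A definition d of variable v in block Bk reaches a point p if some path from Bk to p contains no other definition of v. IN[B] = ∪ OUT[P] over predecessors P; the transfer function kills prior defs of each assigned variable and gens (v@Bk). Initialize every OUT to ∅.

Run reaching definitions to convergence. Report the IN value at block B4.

Converged values:
  B0:  IN={b@B1, d@B0, d@B2, e@B0, e@B2, f@B1}  OUT={b@B1, d@B0, e@B0, f@B1}
  B1:  IN={b@B1, b@B4, d@B0, d@B2, e@B0, e@B2, f@B1, f@B3}  OUT={b@B1, d@B0, d@B2, e@B0, e@B2, f@B1}
  B2:  IN={b@B1, d@B0, d@B2, e@B0, e@B2, f@B1}  OUT={b@B1, d@B2, e@B2, f@B1}
  B3:  IN={b@B1, d@B2, e@B2, f@B1}  OUT={b@B1, d@B2, e@B2, f@B3}
  B4:  IN={b@B1, d@B2, e@B2, f@B3}  OUT={b@B4, d@B2, e@B2, f@B3}
  B5:  IN={b@B4, d@B2, e@B2, f@B3}  OUT={b@B4, d@B2, e@B5, f@B3}
  B6:  IN={b@B4, d@B2, e@B5, f@B3}  OUT={b@B4, d@B6, e@B6, f@B3}
  B7:  IN={b@B4, d@B6, e@B6, f@B3}  OUT={a@B7, b@B4, d@B6, e@B7, f@B3}

Merge at B4: IN[B4] = OUT[B3] = {b@B1, d@B2, e@B2, f@B3}

Answer: {b@B1, d@B2, e@B2, f@B3}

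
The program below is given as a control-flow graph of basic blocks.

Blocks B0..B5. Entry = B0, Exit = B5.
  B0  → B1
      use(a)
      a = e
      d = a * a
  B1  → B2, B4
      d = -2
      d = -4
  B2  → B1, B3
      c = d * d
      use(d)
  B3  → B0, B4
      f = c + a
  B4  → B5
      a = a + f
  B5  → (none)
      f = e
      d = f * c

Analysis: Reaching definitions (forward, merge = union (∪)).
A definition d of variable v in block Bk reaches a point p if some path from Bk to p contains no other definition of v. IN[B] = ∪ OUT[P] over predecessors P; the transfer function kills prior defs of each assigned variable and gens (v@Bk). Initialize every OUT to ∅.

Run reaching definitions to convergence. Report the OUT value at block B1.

Answer: {a@B0, c@B2, d@B1, f@B3}

Working:
Converged values:
  B0:  IN={a@B0, c@B2, d@B1, f@B3}  OUT={a@B0, c@B2, d@B0, f@B3}
  B1:  IN={a@B0, c@B2, d@B0, d@B1, f@B3}  OUT={a@B0, c@B2, d@B1, f@B3}
  B2:  IN={a@B0, c@B2, d@B1, f@B3}  OUT={a@B0, c@B2, d@B1, f@B3}
  B3:  IN={a@B0, c@B2, d@B1, f@B3}  OUT={a@B0, c@B2, d@B1, f@B3}
  B4:  IN={a@B0, c@B2, d@B1, f@B3}  OUT={a@B4, c@B2, d@B1, f@B3}
  B5:  IN={a@B4, c@B2, d@B1, f@B3}  OUT={a@B4, c@B2, d@B5, f@B5}

Merge at B1: IN[B1] = OUT[B0] ⊔ OUT[B2] = {a@B0, c@B2, d@B0, d@B1, f@B3}
Applying B1's transfer function to that IN value gives OUT[B1] (row B1 above).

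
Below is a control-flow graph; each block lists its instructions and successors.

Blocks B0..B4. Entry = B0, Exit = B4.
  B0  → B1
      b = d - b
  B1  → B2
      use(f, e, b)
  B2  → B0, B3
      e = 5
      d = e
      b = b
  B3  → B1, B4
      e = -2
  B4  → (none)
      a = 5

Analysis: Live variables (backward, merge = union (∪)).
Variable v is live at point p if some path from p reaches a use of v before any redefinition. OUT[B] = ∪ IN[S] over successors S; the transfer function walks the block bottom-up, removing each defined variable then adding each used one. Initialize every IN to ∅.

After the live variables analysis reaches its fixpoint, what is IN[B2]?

Fixpoint table:
  B0:   IN={b, d, e, f}   OUT={b, e, f}
  B1:   IN={b, e, f}   OUT={b, f}
  B2:   IN={b, f}   OUT={b, d, e, f}
  B3:   IN={b, f}   OUT={b, e, f}
  B4:   IN={}   OUT={}

Merge at B2: OUT[B2] = IN[B0] ⊔ IN[B3] = {b, d, e, f}
Applying B2's transfer function to that OUT value gives IN[B2] (row B2 above).

Answer: {b, f}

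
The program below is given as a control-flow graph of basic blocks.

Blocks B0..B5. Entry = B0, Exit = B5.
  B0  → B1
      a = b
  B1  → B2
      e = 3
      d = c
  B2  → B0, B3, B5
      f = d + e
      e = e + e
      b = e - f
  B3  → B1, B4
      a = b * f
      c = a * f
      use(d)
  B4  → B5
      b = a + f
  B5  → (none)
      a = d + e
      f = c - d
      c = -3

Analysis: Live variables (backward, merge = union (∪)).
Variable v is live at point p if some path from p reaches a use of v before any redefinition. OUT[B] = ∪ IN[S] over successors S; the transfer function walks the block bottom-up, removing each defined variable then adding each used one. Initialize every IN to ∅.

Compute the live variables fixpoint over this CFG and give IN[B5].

Answer: {c, d, e}

Working:
Per-block solution:
  B0:  IN={b, c}  OUT={c}
  B1:  IN={c}  OUT={c, d, e}
  B2:  IN={c, d, e}  OUT={b, c, d, e, f}
  B3:  IN={b, d, e, f}  OUT={a, c, d, e, f}
  B4:  IN={a, c, d, e, f}  OUT={c, d, e}
  B5:  IN={c, d, e}  OUT={}

B5 is the boundary node: OUT[B5] = {}
Applying B5's transfer function to that OUT value gives IN[B5] (row B5 above).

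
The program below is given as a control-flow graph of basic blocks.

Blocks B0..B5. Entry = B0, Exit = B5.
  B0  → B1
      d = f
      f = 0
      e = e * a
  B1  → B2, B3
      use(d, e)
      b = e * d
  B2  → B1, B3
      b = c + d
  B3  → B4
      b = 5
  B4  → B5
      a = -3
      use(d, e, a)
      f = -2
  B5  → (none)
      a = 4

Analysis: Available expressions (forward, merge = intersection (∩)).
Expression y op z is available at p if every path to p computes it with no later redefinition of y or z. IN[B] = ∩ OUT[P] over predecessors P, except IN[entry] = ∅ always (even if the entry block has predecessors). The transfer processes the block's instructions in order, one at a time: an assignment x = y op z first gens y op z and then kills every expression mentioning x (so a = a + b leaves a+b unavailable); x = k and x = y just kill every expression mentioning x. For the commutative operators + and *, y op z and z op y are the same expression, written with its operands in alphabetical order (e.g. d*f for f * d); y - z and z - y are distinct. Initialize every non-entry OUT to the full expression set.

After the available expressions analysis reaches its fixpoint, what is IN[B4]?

Answer: {d*e}

Trace:
Per-block solution:
  B0: | IN={} | OUT={}
  B1: | IN={} | OUT={d*e}
  B2: | IN={d*e} | OUT={c+d, d*e}
  B3: | IN={d*e} | OUT={d*e}
  B4: | IN={d*e} | OUT={d*e}
  B5: | IN={d*e} | OUT={d*e}

Merge at B4: IN[B4] = OUT[B3] = {d*e}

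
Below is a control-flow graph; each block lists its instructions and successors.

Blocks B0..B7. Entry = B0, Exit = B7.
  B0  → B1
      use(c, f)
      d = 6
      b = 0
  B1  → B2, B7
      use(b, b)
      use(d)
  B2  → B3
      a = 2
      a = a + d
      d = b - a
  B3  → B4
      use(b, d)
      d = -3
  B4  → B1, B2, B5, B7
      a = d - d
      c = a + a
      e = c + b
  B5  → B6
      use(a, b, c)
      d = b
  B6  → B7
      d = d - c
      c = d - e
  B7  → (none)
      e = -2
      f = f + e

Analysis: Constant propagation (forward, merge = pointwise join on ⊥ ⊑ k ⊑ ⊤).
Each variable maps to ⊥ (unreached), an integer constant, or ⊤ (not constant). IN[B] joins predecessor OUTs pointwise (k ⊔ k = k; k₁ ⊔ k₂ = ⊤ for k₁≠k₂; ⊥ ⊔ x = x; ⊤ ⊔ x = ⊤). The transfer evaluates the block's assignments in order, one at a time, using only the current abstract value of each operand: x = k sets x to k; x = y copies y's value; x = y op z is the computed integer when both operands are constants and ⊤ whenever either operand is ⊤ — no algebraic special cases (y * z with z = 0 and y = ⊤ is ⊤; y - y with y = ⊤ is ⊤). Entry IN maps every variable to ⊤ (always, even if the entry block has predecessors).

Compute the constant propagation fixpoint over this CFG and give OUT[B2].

Fixpoint table:
  B0:   IN=(all ⊤)   OUT={b:0, d:6; rest ⊤}
  B1:   IN={b:0; rest ⊤}   OUT={b:0; rest ⊤}
  B2:   IN={b:0; rest ⊤}   OUT={b:0; rest ⊤}
  B3:   IN={b:0; rest ⊤}   OUT={b:0, d:-3; rest ⊤}
  B4:   IN={b:0, d:-3; rest ⊤}   OUT={a:0, b:0, c:0, d:-3, e:0; rest ⊤}
  B5:   IN={a:0, b:0, c:0, d:-3, e:0; rest ⊤}   OUT={a:0, b:0, c:0, d:0, e:0; rest ⊤}
  B6:   IN={a:0, b:0, c:0, d:0, e:0; rest ⊤}   OUT={a:0, b:0, c:0, d:0, e:0; rest ⊤}
  B7:   IN={b:0; rest ⊤}   OUT={b:0, e:-2; rest ⊤}

Merge at B2: IN[B2] = OUT[B1] ⊔ OUT[B4] = {a: ⊤, b: 0, c: ⊤, d: ⊤, e: ⊤, f: ⊤}
Applying B2's transfer function to that IN value gives OUT[B2] (row B2 above).

Answer: {a: ⊤, b: 0, c: ⊤, d: ⊤, e: ⊤, f: ⊤}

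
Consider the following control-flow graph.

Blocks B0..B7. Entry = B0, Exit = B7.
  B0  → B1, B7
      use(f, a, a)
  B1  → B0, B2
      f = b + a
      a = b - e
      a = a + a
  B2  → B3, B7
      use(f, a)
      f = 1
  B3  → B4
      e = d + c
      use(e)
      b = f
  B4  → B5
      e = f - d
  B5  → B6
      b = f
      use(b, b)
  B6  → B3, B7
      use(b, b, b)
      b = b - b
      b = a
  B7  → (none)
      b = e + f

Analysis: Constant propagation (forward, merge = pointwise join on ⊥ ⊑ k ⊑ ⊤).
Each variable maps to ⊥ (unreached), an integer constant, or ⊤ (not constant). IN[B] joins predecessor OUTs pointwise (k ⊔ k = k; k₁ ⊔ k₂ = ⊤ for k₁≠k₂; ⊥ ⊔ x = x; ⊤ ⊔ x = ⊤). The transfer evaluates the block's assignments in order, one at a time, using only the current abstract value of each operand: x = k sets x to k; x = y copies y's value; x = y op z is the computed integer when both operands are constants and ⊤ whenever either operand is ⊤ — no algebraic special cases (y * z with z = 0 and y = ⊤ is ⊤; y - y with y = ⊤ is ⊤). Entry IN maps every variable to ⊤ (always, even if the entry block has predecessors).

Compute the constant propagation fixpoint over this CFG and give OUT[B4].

Answer: {a: ⊤, b: 1, c: ⊤, d: ⊤, e: ⊤, f: 1}

Derivation:
Per-block solution:
  B0:  IN=(all ⊤)  OUT=(all ⊤)
  B1:  IN=(all ⊤)  OUT=(all ⊤)
  B2:  IN=(all ⊤)  OUT={f:1; rest ⊤}
  B3:  IN={f:1; rest ⊤}  OUT={b:1, f:1; rest ⊤}
  B4:  IN={b:1, f:1; rest ⊤}  OUT={b:1, f:1; rest ⊤}
  B5:  IN={b:1, f:1; rest ⊤}  OUT={b:1, f:1; rest ⊤}
  B6:  IN={b:1, f:1; rest ⊤}  OUT={f:1; rest ⊤}
  B7:  IN=(all ⊤)  OUT=(all ⊤)

Merge at B4: IN[B4] = OUT[B3] = {a: ⊤, b: 1, c: ⊤, d: ⊤, e: ⊤, f: 1}
Applying B4's transfer function to that IN value gives OUT[B4] (row B4 above).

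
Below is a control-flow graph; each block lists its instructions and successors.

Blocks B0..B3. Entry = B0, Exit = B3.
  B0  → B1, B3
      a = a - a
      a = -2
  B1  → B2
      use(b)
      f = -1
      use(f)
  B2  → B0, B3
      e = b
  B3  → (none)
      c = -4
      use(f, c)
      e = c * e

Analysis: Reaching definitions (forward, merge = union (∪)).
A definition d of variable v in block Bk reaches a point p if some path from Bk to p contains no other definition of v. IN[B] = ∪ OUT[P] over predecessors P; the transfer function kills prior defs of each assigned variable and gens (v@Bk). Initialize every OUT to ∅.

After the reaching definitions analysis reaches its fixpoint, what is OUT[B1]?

Converged values:
  B0:  IN={a@B0, e@B2, f@B1}  OUT={a@B0, e@B2, f@B1}
  B1:  IN={a@B0, e@B2, f@B1}  OUT={a@B0, e@B2, f@B1}
  B2:  IN={a@B0, e@B2, f@B1}  OUT={a@B0, e@B2, f@B1}
  B3:  IN={a@B0, e@B2, f@B1}  OUT={a@B0, c@B3, e@B3, f@B1}

Merge at B1: IN[B1] = OUT[B0] = {a@B0, e@B2, f@B1}
Applying B1's transfer function to that IN value gives OUT[B1] (row B1 above).

Answer: {a@B0, e@B2, f@B1}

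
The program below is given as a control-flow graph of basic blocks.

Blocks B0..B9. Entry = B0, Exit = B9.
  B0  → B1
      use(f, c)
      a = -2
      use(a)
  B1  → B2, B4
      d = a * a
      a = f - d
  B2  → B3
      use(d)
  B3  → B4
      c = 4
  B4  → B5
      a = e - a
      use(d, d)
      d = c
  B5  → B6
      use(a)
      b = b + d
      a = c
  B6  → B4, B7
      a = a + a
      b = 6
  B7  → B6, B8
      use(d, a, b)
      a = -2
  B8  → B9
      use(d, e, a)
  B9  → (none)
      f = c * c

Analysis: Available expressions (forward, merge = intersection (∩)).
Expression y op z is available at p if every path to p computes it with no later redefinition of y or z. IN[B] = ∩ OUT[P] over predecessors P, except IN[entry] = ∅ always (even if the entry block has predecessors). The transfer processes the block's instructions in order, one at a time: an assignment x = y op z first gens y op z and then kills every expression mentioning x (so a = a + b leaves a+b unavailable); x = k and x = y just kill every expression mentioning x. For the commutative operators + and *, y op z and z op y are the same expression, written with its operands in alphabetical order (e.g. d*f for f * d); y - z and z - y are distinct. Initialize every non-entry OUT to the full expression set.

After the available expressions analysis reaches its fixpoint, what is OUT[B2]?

Answer: {f-d}

Trace:
Per-block solution:
  B0:  IN={}  OUT={}
  B1:  IN={}  OUT={f-d}
  B2:  IN={f-d}  OUT={f-d}
  B3:  IN={f-d}  OUT={f-d}
  B4:  IN={}  OUT={}
  B5:  IN={}  OUT={}
  B6:  IN={}  OUT={}
  B7:  IN={}  OUT={}
  B8:  IN={}  OUT={}
  B9:  IN={}  OUT={c*c}

Merge at B2: IN[B2] = OUT[B1] = {f-d}
Applying B2's transfer function to that IN value gives OUT[B2] (row B2 above).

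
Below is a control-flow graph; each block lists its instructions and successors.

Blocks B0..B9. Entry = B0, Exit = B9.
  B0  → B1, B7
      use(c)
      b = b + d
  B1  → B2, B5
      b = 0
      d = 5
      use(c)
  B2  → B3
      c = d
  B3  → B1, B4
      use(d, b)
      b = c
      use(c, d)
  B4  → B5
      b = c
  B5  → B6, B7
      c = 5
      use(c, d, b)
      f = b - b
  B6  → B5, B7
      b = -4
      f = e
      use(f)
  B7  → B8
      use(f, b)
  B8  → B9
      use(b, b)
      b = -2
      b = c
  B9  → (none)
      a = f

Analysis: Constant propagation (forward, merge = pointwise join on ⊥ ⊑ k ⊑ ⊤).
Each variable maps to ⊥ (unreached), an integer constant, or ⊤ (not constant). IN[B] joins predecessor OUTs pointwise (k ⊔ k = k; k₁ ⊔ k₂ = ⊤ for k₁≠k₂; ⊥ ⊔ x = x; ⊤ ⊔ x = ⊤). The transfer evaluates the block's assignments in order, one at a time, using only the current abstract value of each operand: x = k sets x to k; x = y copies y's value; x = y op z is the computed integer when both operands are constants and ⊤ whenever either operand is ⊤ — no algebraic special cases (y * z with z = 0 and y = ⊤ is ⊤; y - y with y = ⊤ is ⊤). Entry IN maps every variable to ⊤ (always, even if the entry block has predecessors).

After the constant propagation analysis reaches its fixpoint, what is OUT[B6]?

Answer: {a: ⊤, b: -4, c: 5, d: 5, e: ⊤, f: ⊤}

Working:
Fixpoint table:
  B0: | IN=(all ⊤) | OUT=(all ⊤)
  B1: | IN=(all ⊤) | OUT={b:0, d:5; rest ⊤}
  B2: | IN={b:0, d:5; rest ⊤} | OUT={b:0, c:5, d:5; rest ⊤}
  B3: | IN={b:0, c:5, d:5; rest ⊤} | OUT={b:5, c:5, d:5; rest ⊤}
  B4: | IN={b:5, c:5, d:5; rest ⊤} | OUT={b:5, c:5, d:5; rest ⊤}
  B5: | IN={d:5; rest ⊤} | OUT={c:5, d:5; rest ⊤}
  B6: | IN={c:5, d:5; rest ⊤} | OUT={b:-4, c:5, d:5; rest ⊤}
  B7: | IN=(all ⊤) | OUT=(all ⊤)
  B8: | IN=(all ⊤) | OUT=(all ⊤)
  B9: | IN=(all ⊤) | OUT=(all ⊤)

Merge at B6: IN[B6] = OUT[B5] = {a: ⊤, b: ⊤, c: 5, d: 5, e: ⊤, f: ⊤}
Applying B6's transfer function to that IN value gives OUT[B6] (row B6 above).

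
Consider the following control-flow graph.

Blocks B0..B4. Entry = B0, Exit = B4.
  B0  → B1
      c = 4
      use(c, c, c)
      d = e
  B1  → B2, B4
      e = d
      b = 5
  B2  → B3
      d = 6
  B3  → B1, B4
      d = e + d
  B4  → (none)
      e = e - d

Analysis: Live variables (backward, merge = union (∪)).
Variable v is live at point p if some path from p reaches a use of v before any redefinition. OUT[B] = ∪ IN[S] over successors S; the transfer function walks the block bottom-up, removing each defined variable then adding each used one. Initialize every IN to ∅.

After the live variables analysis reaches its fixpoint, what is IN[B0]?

Answer: {e}

Derivation:
Converged values:
  B0:  IN={e}  OUT={d}
  B1:  IN={d}  OUT={d, e}
  B2:  IN={e}  OUT={d, e}
  B3:  IN={d, e}  OUT={d, e}
  B4:  IN={d, e}  OUT={}

Merge at B0: OUT[B0] = IN[B1] = {d}
Applying B0's transfer function to that OUT value gives IN[B0] (row B0 above).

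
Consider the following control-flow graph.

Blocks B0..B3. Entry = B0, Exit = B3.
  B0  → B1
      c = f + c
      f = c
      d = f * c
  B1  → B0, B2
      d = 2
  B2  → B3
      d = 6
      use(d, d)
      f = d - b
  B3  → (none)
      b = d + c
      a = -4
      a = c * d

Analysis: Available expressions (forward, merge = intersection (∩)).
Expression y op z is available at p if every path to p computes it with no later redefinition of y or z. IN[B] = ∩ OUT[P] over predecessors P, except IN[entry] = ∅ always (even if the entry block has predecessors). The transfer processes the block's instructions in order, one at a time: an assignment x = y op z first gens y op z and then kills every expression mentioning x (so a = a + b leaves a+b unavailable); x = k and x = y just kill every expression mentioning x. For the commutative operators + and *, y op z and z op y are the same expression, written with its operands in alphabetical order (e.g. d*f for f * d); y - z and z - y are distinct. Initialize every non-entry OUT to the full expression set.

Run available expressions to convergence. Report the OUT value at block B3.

Per-block solution:
  B0: | IN={} | OUT={c*f}
  B1: | IN={c*f} | OUT={c*f}
  B2: | IN={c*f} | OUT={d-b}
  B3: | IN={d-b} | OUT={c*d, c+d}

Merge at B3: IN[B3] = OUT[B2] = {d-b}
Applying B3's transfer function to that IN value gives OUT[B3] (row B3 above).

Answer: {c*d, c+d}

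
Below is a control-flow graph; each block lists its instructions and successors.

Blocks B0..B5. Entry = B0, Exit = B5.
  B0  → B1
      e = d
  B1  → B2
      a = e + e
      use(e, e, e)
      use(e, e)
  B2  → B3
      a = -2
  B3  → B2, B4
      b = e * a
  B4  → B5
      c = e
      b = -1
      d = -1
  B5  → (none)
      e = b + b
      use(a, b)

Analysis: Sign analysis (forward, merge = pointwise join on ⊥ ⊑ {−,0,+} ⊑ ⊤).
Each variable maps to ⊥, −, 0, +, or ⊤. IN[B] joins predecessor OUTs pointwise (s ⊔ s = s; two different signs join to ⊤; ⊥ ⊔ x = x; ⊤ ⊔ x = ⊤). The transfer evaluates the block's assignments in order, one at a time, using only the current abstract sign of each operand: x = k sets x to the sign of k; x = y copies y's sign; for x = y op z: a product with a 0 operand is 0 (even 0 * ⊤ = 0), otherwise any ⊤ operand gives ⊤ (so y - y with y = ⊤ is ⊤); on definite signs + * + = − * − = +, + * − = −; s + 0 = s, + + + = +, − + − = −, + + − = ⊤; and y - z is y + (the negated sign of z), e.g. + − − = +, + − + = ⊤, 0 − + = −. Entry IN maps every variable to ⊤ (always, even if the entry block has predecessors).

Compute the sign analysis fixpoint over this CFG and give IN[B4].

Per-block solution:
  B0: | IN=(all ⊤) | OUT=(all ⊤)
  B1: | IN=(all ⊤) | OUT=(all ⊤)
  B2: | IN=(all ⊤) | OUT={a:-; rest ⊤}
  B3: | IN={a:-; rest ⊤} | OUT={a:-; rest ⊤}
  B4: | IN={a:-; rest ⊤} | OUT={a:-, b:-, d:-; rest ⊤}
  B5: | IN={a:-, b:-, d:-; rest ⊤} | OUT={a:-, b:-, d:-, e:-; rest ⊤}

Merge at B4: IN[B4] = OUT[B3] = {a: -, b: ⊤, c: ⊤, d: ⊤, e: ⊤, f: ⊤}

Answer: {a: -, b: ⊤, c: ⊤, d: ⊤, e: ⊤, f: ⊤}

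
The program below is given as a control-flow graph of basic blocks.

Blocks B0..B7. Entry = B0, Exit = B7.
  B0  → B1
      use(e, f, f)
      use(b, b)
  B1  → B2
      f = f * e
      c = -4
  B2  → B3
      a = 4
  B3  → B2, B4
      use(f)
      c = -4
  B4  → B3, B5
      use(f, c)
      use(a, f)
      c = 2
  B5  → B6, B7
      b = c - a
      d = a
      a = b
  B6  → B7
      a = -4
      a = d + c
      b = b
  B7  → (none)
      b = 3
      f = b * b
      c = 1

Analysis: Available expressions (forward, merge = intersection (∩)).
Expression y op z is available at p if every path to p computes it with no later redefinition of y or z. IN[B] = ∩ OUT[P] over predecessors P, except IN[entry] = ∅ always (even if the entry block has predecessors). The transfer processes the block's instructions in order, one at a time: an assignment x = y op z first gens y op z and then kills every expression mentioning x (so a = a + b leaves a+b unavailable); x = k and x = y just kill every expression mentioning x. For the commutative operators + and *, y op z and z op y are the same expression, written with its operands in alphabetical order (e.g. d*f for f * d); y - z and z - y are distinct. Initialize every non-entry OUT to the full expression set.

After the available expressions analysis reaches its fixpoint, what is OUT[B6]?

Answer: {c+d}

Trace:
Fixpoint table:
  B0:   IN={}   OUT={}
  B1:   IN={}   OUT={}
  B2:   IN={}   OUT={}
  B3:   IN={}   OUT={}
  B4:   IN={}   OUT={}
  B5:   IN={}   OUT={}
  B6:   IN={}   OUT={c+d}
  B7:   IN={}   OUT={b*b}

Merge at B6: IN[B6] = OUT[B5] = {}
Applying B6's transfer function to that IN value gives OUT[B6] (row B6 above).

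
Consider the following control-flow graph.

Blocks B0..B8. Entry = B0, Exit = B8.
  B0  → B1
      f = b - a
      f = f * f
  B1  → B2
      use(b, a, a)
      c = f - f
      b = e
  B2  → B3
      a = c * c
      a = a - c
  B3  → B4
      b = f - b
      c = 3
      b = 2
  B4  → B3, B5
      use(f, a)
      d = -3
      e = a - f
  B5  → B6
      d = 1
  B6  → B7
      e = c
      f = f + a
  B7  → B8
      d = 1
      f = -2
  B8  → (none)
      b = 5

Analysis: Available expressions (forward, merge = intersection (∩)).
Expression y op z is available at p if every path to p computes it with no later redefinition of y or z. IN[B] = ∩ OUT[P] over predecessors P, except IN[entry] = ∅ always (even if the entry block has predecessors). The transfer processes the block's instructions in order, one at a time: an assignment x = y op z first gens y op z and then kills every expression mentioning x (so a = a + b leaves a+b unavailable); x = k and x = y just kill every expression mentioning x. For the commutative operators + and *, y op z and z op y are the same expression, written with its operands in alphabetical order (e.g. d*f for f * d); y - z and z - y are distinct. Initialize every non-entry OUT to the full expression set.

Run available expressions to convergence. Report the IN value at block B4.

Answer: {f-f}

Working:
Converged values:
  B0:   IN={}   OUT={b-a}
  B1:   IN={b-a}   OUT={f-f}
  B2:   IN={f-f}   OUT={c*c, f-f}
  B3:   IN={f-f}   OUT={f-f}
  B4:   IN={f-f}   OUT={a-f, f-f}
  B5:   IN={a-f, f-f}   OUT={a-f, f-f}
  B6:   IN={a-f, f-f}   OUT={}
  B7:   IN={}   OUT={}
  B8:   IN={}   OUT={}

Merge at B4: IN[B4] = OUT[B3] = {f-f}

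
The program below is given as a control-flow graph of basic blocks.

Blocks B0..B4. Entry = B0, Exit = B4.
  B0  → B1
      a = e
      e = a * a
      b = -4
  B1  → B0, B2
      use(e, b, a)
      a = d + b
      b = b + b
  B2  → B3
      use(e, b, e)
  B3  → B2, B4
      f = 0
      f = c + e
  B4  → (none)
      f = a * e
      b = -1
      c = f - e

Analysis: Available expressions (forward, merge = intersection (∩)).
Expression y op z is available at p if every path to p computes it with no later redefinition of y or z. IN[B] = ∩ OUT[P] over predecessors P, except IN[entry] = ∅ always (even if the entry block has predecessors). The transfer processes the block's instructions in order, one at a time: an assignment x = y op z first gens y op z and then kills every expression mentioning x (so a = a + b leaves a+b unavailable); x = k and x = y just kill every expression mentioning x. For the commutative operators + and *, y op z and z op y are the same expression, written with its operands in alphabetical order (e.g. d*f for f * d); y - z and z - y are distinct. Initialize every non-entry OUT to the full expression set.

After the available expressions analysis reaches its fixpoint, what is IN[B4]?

Answer: {c+e}

Derivation:
Fixpoint table:
  B0: | IN={} | OUT={a*a}
  B1: | IN={a*a} | OUT={}
  B2: | IN={} | OUT={}
  B3: | IN={} | OUT={c+e}
  B4: | IN={c+e} | OUT={a*e, f-e}

Merge at B4: IN[B4] = OUT[B3] = {c+e}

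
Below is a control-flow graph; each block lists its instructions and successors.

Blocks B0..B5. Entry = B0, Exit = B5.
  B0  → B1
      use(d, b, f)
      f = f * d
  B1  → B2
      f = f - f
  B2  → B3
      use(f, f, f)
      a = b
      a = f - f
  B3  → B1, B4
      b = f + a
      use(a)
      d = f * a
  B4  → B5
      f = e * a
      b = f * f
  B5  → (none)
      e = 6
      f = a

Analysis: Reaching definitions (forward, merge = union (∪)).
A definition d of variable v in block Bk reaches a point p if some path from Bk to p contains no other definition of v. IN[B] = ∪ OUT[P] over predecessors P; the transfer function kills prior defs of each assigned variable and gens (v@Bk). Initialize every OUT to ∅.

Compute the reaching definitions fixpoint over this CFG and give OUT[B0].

Per-block solution:
  B0: | IN={} | OUT={f@B0}
  B1: | IN={a@B2, b@B3, d@B3, f@B0, f@B1} | OUT={a@B2, b@B3, d@B3, f@B1}
  B2: | IN={a@B2, b@B3, d@B3, f@B1} | OUT={a@B2, b@B3, d@B3, f@B1}
  B3: | IN={a@B2, b@B3, d@B3, f@B1} | OUT={a@B2, b@B3, d@B3, f@B1}
  B4: | IN={a@B2, b@B3, d@B3, f@B1} | OUT={a@B2, b@B4, d@B3, f@B4}
  B5: | IN={a@B2, b@B4, d@B3, f@B4} | OUT={a@B2, b@B4, d@B3, e@B5, f@B5}

B0 is the boundary node: IN[B0] = {}
Applying B0's transfer function to that IN value gives OUT[B0] (row B0 above).

Answer: {f@B0}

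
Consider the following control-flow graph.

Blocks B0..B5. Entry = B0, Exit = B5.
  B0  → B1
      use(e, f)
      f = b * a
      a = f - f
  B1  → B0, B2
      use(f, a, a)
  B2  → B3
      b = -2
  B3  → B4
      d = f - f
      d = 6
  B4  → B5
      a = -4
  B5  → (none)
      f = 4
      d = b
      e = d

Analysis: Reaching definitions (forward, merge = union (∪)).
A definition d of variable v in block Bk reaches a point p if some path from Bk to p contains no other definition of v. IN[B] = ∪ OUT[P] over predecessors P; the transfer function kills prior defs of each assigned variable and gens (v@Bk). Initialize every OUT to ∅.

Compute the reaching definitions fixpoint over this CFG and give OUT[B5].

Fixpoint table:
  B0:   IN={a@B0, f@B0}   OUT={a@B0, f@B0}
  B1:   IN={a@B0, f@B0}   OUT={a@B0, f@B0}
  B2:   IN={a@B0, f@B0}   OUT={a@B0, b@B2, f@B0}
  B3:   IN={a@B0, b@B2, f@B0}   OUT={a@B0, b@B2, d@B3, f@B0}
  B4:   IN={a@B0, b@B2, d@B3, f@B0}   OUT={a@B4, b@B2, d@B3, f@B0}
  B5:   IN={a@B4, b@B2, d@B3, f@B0}   OUT={a@B4, b@B2, d@B5, e@B5, f@B5}

Merge at B5: IN[B5] = OUT[B4] = {a@B4, b@B2, d@B3, f@B0}
Applying B5's transfer function to that IN value gives OUT[B5] (row B5 above).

Answer: {a@B4, b@B2, d@B5, e@B5, f@B5}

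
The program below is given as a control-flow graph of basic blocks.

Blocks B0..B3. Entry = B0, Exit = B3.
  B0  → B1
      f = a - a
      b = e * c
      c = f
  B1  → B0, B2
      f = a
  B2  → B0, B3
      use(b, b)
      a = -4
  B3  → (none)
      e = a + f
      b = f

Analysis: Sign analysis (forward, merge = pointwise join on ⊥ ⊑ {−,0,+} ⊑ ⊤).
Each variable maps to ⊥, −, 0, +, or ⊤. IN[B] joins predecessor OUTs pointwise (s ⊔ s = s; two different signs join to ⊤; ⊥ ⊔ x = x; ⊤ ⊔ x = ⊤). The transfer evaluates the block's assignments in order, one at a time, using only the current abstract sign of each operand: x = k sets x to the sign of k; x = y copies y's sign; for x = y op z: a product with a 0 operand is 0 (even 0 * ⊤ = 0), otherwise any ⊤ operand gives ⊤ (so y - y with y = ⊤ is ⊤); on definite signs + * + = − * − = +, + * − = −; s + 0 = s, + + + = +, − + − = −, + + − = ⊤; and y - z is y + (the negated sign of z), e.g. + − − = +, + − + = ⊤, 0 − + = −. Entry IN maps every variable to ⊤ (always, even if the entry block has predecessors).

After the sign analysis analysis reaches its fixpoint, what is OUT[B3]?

Answer: {a: -, b: ⊤, c: ⊤, d: ⊤, e: ⊤, f: ⊤}

Working:
Per-block solution:
  B0:  IN=(all ⊤)  OUT=(all ⊤)
  B1:  IN=(all ⊤)  OUT=(all ⊤)
  B2:  IN=(all ⊤)  OUT={a:-; rest ⊤}
  B3:  IN={a:-; rest ⊤}  OUT={a:-; rest ⊤}

Merge at B3: IN[B3] = OUT[B2] = {a: -, b: ⊤, c: ⊤, d: ⊤, e: ⊤, f: ⊤}
Applying B3's transfer function to that IN value gives OUT[B3] (row B3 above).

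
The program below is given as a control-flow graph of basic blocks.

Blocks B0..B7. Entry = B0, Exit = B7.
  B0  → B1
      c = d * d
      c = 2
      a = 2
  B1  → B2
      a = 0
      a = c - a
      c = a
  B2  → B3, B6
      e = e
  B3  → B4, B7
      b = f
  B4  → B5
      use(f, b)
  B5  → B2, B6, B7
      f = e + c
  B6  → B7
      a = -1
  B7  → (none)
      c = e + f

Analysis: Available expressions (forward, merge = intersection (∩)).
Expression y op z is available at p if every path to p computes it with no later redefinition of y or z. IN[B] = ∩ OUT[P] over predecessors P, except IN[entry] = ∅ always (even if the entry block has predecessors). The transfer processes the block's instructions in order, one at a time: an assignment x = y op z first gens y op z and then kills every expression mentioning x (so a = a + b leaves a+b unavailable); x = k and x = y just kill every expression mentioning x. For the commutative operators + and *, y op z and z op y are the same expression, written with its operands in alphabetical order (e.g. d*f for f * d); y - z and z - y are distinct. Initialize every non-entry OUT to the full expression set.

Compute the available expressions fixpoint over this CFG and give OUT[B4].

Converged values:
  B0:  IN={}  OUT={d*d}
  B1:  IN={d*d}  OUT={d*d}
  B2:  IN={d*d}  OUT={d*d}
  B3:  IN={d*d}  OUT={d*d}
  B4:  IN={d*d}  OUT={d*d}
  B5:  IN={d*d}  OUT={c+e, d*d}
  B6:  IN={d*d}  OUT={d*d}
  B7:  IN={d*d}  OUT={d*d, e+f}

Merge at B4: IN[B4] = OUT[B3] = {d*d}
Applying B4's transfer function to that IN value gives OUT[B4] (row B4 above).

Answer: {d*d}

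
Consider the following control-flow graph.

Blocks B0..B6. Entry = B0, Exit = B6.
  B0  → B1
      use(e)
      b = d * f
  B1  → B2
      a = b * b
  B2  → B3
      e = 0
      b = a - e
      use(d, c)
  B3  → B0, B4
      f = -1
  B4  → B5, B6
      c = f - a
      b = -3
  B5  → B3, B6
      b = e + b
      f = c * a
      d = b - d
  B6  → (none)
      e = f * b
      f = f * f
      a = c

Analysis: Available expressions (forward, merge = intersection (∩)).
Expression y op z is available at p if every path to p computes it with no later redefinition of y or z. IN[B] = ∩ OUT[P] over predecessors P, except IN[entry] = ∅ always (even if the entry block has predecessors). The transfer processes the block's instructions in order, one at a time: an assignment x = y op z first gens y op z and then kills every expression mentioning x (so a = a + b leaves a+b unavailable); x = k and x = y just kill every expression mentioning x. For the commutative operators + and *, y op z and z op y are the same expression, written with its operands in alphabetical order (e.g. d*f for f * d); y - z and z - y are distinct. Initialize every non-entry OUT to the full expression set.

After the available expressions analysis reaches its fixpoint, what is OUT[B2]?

Fixpoint table:
  B0: | IN={} | OUT={d*f}
  B1: | IN={d*f} | OUT={b*b, d*f}
  B2: | IN={b*b, d*f} | OUT={a-e, d*f}
  B3: | IN={a-e} | OUT={a-e}
  B4: | IN={a-e} | OUT={a-e, f-a}
  B5: | IN={a-e, f-a} | OUT={a*c, a-e}
  B6: | IN={a-e} | OUT={}

Merge at B2: IN[B2] = OUT[B1] = {b*b, d*f}
Applying B2's transfer function to that IN value gives OUT[B2] (row B2 above).

Answer: {a-e, d*f}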